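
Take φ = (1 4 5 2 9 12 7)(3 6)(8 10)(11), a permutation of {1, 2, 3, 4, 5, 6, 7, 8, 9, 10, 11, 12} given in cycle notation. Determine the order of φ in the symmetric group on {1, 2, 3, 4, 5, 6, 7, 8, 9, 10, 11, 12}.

The cycle type of φ is (7, 2, 2, 1).
Since disjoint cycles commute, ord(φ) = lcm(7, 2, 2) = 14.

14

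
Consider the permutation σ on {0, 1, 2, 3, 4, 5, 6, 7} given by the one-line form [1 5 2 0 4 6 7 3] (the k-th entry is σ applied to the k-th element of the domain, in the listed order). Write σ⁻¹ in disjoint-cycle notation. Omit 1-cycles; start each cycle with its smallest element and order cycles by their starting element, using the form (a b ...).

(0 3 7 6 5 1)

The cycle decomposition of σ is (0 1 5 6 7 3).
The inverse reverses every cycle; in canonical form, σ⁻¹ = (0 3 7 6 5 1).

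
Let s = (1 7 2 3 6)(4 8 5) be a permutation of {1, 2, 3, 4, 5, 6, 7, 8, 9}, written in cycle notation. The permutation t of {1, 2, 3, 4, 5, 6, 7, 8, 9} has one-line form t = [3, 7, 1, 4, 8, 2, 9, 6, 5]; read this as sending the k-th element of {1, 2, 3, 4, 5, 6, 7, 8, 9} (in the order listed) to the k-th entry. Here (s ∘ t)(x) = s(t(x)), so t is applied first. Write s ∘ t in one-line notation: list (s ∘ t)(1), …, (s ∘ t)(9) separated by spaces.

For each element, apply t then s: 1 → 3 → 6; 2 → 7 → 2; 3 → 1 → 7; 4 → 4 → 8; 5 → 8 → 5; 6 → 2 → 3; 7 → 9 → 9; 8 → 6 → 1; 9 → 5 → 4.
So s ∘ t in one-line form is 6 2 7 8 5 3 9 1 4.

6 2 7 8 5 3 9 1 4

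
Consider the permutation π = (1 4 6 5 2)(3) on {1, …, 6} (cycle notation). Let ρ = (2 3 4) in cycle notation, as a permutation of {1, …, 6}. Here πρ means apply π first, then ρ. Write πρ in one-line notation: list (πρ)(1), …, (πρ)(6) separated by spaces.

Chase each element through π then ρ: 1 → 4 → 2; 2 → 1 → 1; 3 → 3 → 4; 4 → 6 → 6; 5 → 2 → 3; 6 → 5 → 5.
Collecting the images, πρ = [2 1 4 6 3 5].

2 1 4 6 3 5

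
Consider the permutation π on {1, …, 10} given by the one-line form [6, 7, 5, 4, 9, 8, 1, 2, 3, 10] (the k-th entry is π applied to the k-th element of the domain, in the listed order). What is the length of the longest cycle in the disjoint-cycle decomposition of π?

5

Decomposing into disjoint cycles gives (1 6 8 2 7)(3 5 9); the longest has length 5.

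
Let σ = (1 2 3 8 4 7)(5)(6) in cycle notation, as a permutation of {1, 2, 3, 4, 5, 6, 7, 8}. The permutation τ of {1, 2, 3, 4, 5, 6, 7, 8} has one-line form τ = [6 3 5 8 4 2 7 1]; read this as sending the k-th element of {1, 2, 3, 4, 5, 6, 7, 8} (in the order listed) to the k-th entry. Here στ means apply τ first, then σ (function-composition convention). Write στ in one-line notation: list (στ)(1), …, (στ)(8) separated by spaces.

(στ)(x) = σ(τ(x)). Computing each image: σ(τ(1)) = σ(6) = 6, σ(τ(2)) = σ(3) = 8, σ(τ(3)) = σ(5) = 5, σ(τ(4)) = σ(8) = 4, σ(τ(5)) = σ(4) = 7, σ(τ(6)) = σ(2) = 3, σ(τ(7)) = σ(7) = 1, σ(τ(8)) = σ(1) = 2.
Hence στ = [6 8 5 4 7 3 1 2].

6 8 5 4 7 3 1 2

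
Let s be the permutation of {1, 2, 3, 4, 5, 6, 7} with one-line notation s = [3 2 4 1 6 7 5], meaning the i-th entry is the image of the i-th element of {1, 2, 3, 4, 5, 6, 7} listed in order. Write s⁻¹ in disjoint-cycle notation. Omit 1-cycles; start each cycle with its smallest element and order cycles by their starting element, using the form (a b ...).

(1 4 3)(5 7 6)

The cycle decomposition of s is (1 3 4)(5 6 7).
The inverse reverses every cycle; in canonical form, s⁻¹ = (1 4 3)(5 7 6).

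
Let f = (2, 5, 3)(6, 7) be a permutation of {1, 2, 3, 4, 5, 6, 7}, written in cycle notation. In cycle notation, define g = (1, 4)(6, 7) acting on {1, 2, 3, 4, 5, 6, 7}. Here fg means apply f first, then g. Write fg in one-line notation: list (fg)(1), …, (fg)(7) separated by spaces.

Chase each element through f then g: 1 → 1 → 4; 2 → 5 → 5; 3 → 2 → 2; 4 → 4 → 1; 5 → 3 → 3; 6 → 7 → 6; 7 → 6 → 7.
Collecting the images, fg = [4 5 2 1 3 6 7].

4 5 2 1 3 6 7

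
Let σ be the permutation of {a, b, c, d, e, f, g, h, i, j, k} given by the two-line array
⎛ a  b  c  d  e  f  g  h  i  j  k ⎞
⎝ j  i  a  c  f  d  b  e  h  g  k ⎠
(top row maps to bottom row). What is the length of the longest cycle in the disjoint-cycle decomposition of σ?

Decomposing into disjoint cycles gives (a, j, g, b, i, h, e, f, d, c); the longest has length 10.

10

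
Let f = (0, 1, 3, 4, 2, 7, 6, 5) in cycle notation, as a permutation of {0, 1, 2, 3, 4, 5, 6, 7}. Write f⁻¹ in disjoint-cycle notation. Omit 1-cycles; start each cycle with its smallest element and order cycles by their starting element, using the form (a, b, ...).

(0, 5, 6, 7, 2, 4, 3, 1)

Inverting a permutation written in cycle notation just reverses the order within every cycle.
After reversing and putting each cycle's least element first, f⁻¹ = (0, 5, 6, 7, 2, 4, 3, 1).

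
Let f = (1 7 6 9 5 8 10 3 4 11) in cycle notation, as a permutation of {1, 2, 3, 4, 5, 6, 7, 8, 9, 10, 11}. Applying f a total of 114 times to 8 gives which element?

8 lies in the 10-cycle (1 7 6 9 5 8 10 3 4 11).
Powers repeat with period 10 on this cycle, and 114 mod 10 = 4, so f^114(8) = f^4(8).
Stepping 4 places around the cycle: 8 → 10 → 3 → 4 → 11.

11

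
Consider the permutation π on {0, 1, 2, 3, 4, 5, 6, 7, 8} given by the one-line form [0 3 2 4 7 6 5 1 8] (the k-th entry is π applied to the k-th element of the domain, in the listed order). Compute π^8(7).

7

Tracing 7 → 1 → … returns to 7 after 4 steps, so 7 lies in a 4-cycle (1 3 4 7).
Since the cycle has length 4, π^8 acts on it the same as π^0 (8 mod 4 = 0).
So π^8(7) = 7.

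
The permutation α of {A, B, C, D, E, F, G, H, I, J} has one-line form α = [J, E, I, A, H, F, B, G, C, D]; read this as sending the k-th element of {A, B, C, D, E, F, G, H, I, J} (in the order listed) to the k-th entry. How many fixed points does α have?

The fixed points (elements with α(x) = x) are {F}, so there is 1.

1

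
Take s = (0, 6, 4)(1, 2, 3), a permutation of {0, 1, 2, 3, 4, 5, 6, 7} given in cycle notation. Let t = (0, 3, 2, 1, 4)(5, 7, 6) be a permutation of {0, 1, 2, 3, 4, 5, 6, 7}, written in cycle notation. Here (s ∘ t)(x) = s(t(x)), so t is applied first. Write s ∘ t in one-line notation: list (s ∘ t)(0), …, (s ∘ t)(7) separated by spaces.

1 0 2 3 6 7 5 4

(s ∘ t)(x) = s(t(x)). Computing each image: s(t(0)) = s(3) = 1, s(t(1)) = s(4) = 0, s(t(2)) = s(1) = 2, s(t(3)) = s(2) = 3, s(t(4)) = s(0) = 6, s(t(5)) = s(7) = 7, s(t(6)) = s(5) = 5, s(t(7)) = s(6) = 4.
Hence s ∘ t = [1 0 2 3 6 7 5 4].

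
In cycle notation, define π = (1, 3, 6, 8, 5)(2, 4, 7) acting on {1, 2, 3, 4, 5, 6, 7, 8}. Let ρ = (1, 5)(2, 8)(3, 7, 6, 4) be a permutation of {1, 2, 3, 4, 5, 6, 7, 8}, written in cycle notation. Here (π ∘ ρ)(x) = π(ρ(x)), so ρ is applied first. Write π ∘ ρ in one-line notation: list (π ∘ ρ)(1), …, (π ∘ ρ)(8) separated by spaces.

1 5 2 6 3 7 8 4

(π ∘ ρ)(x) = π(ρ(x)). Computing each image: π(ρ(1)) = π(5) = 1, π(ρ(2)) = π(8) = 5, π(ρ(3)) = π(7) = 2, π(ρ(4)) = π(3) = 6, π(ρ(5)) = π(1) = 3, π(ρ(6)) = π(4) = 7, π(ρ(7)) = π(6) = 8, π(ρ(8)) = π(2) = 4.
Hence π ∘ ρ = [1 5 2 6 3 7 8 4].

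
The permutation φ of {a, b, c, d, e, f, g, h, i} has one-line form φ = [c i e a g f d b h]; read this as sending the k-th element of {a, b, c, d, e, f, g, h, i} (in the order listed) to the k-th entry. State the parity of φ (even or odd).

even

In disjoint-cycle form the cycle lengths are 5, 3, 1.
A cycle of length ℓ contributes ℓ−1 transpositions, so φ is a product of 4 + 2 = 6 transpositions — even.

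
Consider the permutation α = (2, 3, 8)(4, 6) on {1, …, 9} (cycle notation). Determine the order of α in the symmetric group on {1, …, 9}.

The cycle type of α is (3, 2, 1, 1, 1, 1).
The order is lcm(3, 2) = 6.

6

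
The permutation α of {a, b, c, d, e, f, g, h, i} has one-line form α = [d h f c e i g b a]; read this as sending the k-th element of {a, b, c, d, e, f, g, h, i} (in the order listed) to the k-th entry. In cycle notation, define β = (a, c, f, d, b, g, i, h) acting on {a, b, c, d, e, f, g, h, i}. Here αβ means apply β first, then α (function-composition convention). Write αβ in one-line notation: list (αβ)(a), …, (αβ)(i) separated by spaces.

(αβ)(x) = α(β(x)). Computing each image: α(β(a)) = α(c) = f, α(β(b)) = α(g) = g, α(β(c)) = α(f) = i, α(β(d)) = α(b) = h, α(β(e)) = α(e) = e, α(β(f)) = α(d) = c, α(β(g)) = α(i) = a, α(β(h)) = α(a) = d, α(β(i)) = α(h) = b.
Hence αβ = [f g i h e c a d b].

f g i h e c a d b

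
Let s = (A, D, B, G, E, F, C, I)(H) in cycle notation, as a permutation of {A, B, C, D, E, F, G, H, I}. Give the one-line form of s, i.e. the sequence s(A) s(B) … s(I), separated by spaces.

D G I B F C E H A

Image by image: A→D, B→G, C→I, D→B, E→F, F→C, G→E, H→H, I→A.
Listing these in domain order gives D G I B F C E H A.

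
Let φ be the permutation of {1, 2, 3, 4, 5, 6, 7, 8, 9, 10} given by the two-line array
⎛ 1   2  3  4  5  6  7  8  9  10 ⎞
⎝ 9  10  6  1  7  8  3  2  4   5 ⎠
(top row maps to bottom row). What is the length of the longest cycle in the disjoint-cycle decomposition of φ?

7

Decomposing into disjoint cycles gives (1 9 4)(2 10 5 7 3 6 8); the longest has length 7.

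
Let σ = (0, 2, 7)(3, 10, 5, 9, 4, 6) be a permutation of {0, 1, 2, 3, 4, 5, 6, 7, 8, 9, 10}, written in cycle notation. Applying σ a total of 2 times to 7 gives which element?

2

7 lies in the 3-cycle (0, 2, 7).
Advancing 2 steps from 7: 7 → 0 → 2.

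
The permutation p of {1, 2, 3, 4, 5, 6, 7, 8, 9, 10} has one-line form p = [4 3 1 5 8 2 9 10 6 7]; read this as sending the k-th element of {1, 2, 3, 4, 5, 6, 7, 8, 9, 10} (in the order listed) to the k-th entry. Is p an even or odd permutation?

odd

In disjoint-cycle form the cycle lengths are 10.
A cycle is odd iff its length is even; p has 1 even-length cycle, so sgn(p) = (−1)^1 and p is odd.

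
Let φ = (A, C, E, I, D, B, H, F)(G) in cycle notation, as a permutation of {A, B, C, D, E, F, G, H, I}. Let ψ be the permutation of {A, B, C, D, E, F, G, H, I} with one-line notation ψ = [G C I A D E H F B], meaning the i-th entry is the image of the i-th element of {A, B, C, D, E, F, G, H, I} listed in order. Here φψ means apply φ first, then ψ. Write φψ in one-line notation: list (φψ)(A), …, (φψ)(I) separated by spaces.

I F D C B G H E A

(φψ)(x) = ψ(φ(x)). Computing each image: ψ(φ(A)) = ψ(C) = I, ψ(φ(B)) = ψ(H) = F, ψ(φ(C)) = ψ(E) = D, ψ(φ(D)) = ψ(B) = C, ψ(φ(E)) = ψ(I) = B, ψ(φ(F)) = ψ(A) = G, ψ(φ(G)) = ψ(G) = H, ψ(φ(H)) = ψ(F) = E, ψ(φ(I)) = ψ(D) = A.
Hence φψ = [I F D C B G H E A].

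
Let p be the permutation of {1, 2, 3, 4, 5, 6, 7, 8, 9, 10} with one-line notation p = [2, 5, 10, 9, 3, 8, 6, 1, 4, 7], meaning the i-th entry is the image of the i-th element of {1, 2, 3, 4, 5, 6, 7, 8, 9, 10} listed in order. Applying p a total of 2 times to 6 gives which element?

1

Tracing 6 → 8 → … returns to 6 after 8 steps, so 6 lies in an 8-cycle (1, 2, 5, 3, 10, 7, 6, 8).
Advancing 2 steps from 6: 6 → 8 → 1.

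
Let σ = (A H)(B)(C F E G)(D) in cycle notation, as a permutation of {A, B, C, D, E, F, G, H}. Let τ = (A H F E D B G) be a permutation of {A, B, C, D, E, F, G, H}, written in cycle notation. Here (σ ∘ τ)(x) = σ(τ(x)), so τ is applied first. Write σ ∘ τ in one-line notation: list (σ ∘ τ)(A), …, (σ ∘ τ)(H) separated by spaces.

Chase each element through τ then σ: A → H → A; B → G → C; C → C → F; D → B → B; E → D → D; F → E → G; G → A → H; H → F → E.
Collecting the images, σ ∘ τ = [A C F B D G H E].

A C F B D G H E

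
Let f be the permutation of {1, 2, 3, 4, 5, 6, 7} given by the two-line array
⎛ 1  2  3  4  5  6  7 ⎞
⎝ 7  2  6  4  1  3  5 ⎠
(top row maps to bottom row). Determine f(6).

3

The entry below 6 in the array is 3, so f(6) = 3.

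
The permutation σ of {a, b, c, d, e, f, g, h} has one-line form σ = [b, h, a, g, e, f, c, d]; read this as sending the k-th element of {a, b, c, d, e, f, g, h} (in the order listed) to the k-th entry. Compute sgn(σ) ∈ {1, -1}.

-1

In disjoint-cycle form the cycle lengths are 6, 1, 1.
A cycle is odd iff its length is even; σ has 1 even-length cycle, so sgn(σ) = (−1)^1 and σ is odd.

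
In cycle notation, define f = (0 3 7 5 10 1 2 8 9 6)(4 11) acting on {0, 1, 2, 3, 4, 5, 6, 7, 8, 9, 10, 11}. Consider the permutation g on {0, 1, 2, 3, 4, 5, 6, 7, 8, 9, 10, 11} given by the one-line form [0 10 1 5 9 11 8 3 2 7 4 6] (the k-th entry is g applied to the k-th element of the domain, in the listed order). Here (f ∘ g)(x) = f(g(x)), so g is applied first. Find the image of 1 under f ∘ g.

1

(f ∘ g)(1) = f(g(1)). g(1) = 10, then f(10) = 1. So (f ∘ g)(1) = 1.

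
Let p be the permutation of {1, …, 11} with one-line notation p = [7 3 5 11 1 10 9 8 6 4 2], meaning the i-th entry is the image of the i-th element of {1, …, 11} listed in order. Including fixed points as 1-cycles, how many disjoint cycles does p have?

The cycle decomposition is (1 7 9 6 10 4 11 2 3 5)(8), which has 2 cycles (counting 1-cycles).

2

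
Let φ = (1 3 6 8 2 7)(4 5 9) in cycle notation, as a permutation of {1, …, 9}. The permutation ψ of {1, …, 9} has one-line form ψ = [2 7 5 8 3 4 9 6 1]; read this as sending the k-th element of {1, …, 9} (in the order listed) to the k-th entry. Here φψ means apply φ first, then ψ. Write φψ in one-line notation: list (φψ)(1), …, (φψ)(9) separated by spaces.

5 9 4 3 1 6 2 7 8

For each element, apply φ then ψ: 1 → 3 → 5; 2 → 7 → 9; 3 → 6 → 4; 4 → 5 → 3; 5 → 9 → 1; 6 → 8 → 6; 7 → 1 → 2; 8 → 2 → 7; 9 → 4 → 8.
Collecting the images, φψ = [5 9 4 3 1 6 2 7 8].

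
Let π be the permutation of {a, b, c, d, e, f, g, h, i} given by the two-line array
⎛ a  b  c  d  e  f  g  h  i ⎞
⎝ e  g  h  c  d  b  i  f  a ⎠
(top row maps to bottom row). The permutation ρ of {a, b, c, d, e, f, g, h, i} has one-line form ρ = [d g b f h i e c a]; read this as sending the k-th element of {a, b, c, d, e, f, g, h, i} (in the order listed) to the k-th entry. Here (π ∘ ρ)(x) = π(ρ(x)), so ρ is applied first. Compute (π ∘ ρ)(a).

ρ(a) = d, then π(d) = c; composing gives (π ∘ ρ)(a) = c.

c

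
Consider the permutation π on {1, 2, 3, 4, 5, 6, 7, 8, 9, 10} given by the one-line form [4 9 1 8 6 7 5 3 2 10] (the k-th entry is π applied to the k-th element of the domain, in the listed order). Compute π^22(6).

Tracing 6 → 7 → … returns to 6 after 3 steps, so 6 lies in a 3-cycle (5, 6, 7).
Powers repeat with period 3 on this cycle, and 22 mod 3 = 1, so π^22(6) = π^1(6).
Stepping 1 place around the cycle: 6 → 7.

7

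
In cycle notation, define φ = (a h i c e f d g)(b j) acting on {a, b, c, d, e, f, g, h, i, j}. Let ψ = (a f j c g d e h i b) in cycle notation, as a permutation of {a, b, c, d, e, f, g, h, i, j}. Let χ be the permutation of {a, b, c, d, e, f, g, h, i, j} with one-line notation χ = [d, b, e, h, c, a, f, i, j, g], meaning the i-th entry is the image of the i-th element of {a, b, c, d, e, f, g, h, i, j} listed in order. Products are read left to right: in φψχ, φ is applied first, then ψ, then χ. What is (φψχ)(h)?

Apply the permutations in order: φ(h) = i, then ψ(i) = b, then χ(b) = b. So (φψχ)(h) = b.

b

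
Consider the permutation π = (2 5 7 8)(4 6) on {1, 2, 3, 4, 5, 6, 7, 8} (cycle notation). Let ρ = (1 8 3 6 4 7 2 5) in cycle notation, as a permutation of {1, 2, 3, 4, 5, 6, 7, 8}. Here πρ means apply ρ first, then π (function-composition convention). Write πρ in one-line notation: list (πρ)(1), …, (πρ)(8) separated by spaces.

2 7 4 8 1 6 5 3

(πρ)(x) = π(ρ(x)). Computing each image: π(ρ(1)) = π(8) = 2, π(ρ(2)) = π(5) = 7, π(ρ(3)) = π(6) = 4, π(ρ(4)) = π(7) = 8, π(ρ(5)) = π(1) = 1, π(ρ(6)) = π(4) = 6, π(ρ(7)) = π(2) = 5, π(ρ(8)) = π(3) = 3.
Hence πρ = [2 7 4 8 1 6 5 3].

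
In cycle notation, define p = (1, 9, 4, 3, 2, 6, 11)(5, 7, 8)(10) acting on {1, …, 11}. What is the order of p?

The disjoint cycles have lengths 7, 3, 1.
Since disjoint cycles commute, ord(p) = lcm(7, 3) = 21.

21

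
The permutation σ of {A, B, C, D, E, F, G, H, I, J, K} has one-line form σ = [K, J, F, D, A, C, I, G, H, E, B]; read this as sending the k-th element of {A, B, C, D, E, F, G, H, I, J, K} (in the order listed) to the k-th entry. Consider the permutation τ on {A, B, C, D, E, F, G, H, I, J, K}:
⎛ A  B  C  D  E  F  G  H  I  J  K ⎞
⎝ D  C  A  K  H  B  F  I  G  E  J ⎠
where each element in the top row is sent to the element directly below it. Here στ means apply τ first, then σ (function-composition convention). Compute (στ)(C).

K

First apply τ: τ(C) = A, then σ(A) = K. Thus (στ)(C) = K.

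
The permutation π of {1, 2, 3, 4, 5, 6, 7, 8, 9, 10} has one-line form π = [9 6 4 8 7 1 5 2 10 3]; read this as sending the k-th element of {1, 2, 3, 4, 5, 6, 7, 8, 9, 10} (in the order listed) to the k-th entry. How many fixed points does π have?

No element satisfies π(x) = x, so there are 0 fixed points.

0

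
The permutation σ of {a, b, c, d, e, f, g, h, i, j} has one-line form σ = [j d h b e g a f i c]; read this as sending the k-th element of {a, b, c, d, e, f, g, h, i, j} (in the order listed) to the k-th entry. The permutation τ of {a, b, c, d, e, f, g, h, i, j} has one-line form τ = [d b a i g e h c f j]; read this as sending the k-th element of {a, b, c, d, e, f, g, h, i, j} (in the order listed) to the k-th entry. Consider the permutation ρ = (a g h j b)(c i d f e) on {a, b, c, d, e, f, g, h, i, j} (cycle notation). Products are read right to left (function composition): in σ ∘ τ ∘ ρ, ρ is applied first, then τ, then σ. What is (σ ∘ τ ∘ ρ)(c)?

Apply the permutations in order: ρ(c) = i, then τ(i) = f, then σ(f) = g. So (σ ∘ τ ∘ ρ)(c) = g.

g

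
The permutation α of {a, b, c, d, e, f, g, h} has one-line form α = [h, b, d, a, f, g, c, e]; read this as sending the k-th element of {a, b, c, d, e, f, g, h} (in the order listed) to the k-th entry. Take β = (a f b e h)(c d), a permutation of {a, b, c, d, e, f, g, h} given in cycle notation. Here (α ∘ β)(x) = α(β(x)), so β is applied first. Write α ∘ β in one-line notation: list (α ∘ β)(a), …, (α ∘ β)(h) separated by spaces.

g f a d e b c h

(α ∘ β)(x) = α(β(x)). Computing each image: α(β(a)) = α(f) = g, α(β(b)) = α(e) = f, α(β(c)) = α(d) = a, α(β(d)) = α(c) = d, α(β(e)) = α(h) = e, α(β(f)) = α(b) = b, α(β(g)) = α(g) = c, α(β(h)) = α(a) = h.
Hence α ∘ β = [g f a d e b c h].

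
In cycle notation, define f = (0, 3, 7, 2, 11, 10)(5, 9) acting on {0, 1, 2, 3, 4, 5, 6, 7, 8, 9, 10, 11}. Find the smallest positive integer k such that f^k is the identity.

6

The cycle type of f is (6, 2, 1, 1, 1, 1).
Since disjoint cycles commute, ord(f) = lcm(6, 2) = 6.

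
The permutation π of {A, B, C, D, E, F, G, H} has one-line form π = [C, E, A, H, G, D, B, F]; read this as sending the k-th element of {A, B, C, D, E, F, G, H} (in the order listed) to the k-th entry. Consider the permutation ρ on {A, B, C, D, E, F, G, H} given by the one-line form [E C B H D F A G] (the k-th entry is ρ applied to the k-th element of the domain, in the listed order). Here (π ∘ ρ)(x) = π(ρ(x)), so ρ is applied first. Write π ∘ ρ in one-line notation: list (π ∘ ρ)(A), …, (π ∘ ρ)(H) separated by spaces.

G A E F H D C B

Chase each element through ρ then π: A → E → G; B → C → A; C → B → E; D → H → F; E → D → H; F → F → D; G → A → C; H → G → B.
Collecting the images, π ∘ ρ = [G A E F H D C B].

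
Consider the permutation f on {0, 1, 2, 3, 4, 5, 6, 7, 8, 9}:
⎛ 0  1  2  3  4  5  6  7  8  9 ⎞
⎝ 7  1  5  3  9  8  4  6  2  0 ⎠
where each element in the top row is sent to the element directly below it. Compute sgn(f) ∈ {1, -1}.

1

In disjoint-cycle form the cycle lengths are 5, 3, 1, 1.
A cycle of length ℓ contributes ℓ−1 transpositions, so f is a product of 4 + 2 = 6 transpositions — even.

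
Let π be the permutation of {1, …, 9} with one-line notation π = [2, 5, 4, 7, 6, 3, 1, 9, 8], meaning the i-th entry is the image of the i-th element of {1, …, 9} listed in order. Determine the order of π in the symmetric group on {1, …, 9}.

14

The disjoint-cycle form of π has cycle lengths 7, 2.
The order of π is the least common multiple of its cycle lengths: lcm(7, 2) = 14.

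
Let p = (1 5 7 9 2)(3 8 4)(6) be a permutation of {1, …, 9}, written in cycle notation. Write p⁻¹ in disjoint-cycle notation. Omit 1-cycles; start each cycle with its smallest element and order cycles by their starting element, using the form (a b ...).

The inverse reverses each cycle.
Reversing each cycle of p and rotating so the smallest element leads gives (1 2 9 7 5)(3 4 8).

(1 2 9 7 5)(3 4 8)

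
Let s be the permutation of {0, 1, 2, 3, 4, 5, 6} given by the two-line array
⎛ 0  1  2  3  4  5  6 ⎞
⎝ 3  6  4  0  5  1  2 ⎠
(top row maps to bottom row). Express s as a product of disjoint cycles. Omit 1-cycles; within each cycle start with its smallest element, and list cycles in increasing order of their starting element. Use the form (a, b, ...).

From 0: 0 → 3 → 0, closing the cycle (0, 3).
Continuing from each remaining unvisited element yields (0, 3)(1, 6, 2, 4, 5).

(0, 3)(1, 6, 2, 4, 5)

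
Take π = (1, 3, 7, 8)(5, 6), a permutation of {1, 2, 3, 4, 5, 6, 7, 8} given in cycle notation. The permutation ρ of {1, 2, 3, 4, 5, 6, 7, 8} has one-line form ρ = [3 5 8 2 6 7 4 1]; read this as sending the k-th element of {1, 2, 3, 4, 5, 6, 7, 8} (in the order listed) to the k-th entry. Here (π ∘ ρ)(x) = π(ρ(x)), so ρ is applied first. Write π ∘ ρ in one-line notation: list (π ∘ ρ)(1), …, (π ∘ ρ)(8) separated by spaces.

(π ∘ ρ)(x) = π(ρ(x)). Computing each image: π(ρ(1)) = π(3) = 7, π(ρ(2)) = π(5) = 6, π(ρ(3)) = π(8) = 1, π(ρ(4)) = π(2) = 2, π(ρ(5)) = π(6) = 5, π(ρ(6)) = π(7) = 8, π(ρ(7)) = π(4) = 4, π(ρ(8)) = π(1) = 3.
Hence π ∘ ρ = [7 6 1 2 5 8 4 3].

7 6 1 2 5 8 4 3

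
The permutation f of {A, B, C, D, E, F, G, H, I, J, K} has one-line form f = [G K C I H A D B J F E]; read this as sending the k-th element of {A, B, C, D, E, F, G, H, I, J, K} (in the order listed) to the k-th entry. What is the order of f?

12

Writing f as disjoint cycles, the cycle lengths are 6, 4, 1.
The order is lcm(6, 4) = 12.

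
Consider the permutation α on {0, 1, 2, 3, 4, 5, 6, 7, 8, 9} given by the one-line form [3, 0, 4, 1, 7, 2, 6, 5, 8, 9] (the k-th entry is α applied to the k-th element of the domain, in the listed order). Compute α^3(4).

Tracing 4 → 7 → … returns to 4 after 4 steps, so 4 lies in a 4-cycle (2 4 7 5).
Stepping 3 places around the cycle: 4 → 7 → 5 → 2.

2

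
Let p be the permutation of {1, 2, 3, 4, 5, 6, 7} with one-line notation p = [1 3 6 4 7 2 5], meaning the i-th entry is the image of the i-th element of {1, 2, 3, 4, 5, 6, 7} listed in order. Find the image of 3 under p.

6

3 is element number 3 of the domain, and entry number 3 of the one-line form is 6, so p(3) = 6.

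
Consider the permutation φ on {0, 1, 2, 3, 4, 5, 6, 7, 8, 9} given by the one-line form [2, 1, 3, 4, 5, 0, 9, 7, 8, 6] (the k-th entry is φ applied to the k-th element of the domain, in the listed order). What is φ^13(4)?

2

Tracing 4 → 5 → … returns to 4 after 5 steps, so 4 lies in a 5-cycle (0, 2, 3, 4, 5).
Powers repeat with period 5 on this cycle, and 13 mod 5 = 3, so φ^13(4) = φ^3(4).
Stepping 3 places around the cycle: 4 → 5 → 0 → 2.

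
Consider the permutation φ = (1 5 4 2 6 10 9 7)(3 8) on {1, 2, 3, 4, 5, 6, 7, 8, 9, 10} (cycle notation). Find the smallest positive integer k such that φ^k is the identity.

8

The disjoint cycles have lengths 8, 2.
The order of φ is the least common multiple of its cycle lengths: lcm(8, 2) = 8.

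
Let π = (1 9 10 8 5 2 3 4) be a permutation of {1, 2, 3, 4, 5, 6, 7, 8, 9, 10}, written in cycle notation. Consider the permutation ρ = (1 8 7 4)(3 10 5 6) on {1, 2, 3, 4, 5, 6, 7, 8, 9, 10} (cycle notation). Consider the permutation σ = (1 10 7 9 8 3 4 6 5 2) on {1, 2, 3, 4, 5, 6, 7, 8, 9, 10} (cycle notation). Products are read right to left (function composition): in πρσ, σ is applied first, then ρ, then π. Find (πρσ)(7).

10

Apply the permutations in order: σ(7) = 9, then ρ(9) = 9, then π(9) = 10. So (πρσ)(7) = 10.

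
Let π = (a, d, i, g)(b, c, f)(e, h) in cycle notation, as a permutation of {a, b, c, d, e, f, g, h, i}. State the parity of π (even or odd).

The cycle lengths are 4, 3, 2.
A cycle is odd iff its length is even; π has 2 even-length cycles, so sgn(π) = (−1)^2 and π is even.

even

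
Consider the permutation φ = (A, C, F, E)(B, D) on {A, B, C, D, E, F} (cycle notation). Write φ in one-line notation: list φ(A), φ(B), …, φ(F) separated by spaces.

C D F B A E

Reading each image from the cycles: A↦C, B↦D, C↦F, D↦B, E↦A, F↦E.
Listing these in domain order gives C D F B A E.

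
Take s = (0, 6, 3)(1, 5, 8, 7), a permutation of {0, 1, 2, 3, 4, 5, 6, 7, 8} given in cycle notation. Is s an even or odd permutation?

The cycle lengths are 4, 3, 1, 1.
A cycle is odd iff its length is even; s has 1 even-length cycle, so sgn(s) = (−1)^1 and s is odd.

odd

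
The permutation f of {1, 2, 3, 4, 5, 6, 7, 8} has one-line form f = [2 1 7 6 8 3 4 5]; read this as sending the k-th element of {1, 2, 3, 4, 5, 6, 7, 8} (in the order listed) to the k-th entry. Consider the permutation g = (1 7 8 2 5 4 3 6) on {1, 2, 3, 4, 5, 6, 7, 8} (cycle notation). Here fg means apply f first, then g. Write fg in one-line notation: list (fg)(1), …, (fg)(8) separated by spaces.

For each element, apply f then g: 1 → 2 → 5; 2 → 1 → 7; 3 → 7 → 8; 4 → 6 → 1; 5 → 8 → 2; 6 → 3 → 6; 7 → 4 → 3; 8 → 5 → 4.
So fg in one-line form is 5 7 8 1 2 6 3 4.

5 7 8 1 2 6 3 4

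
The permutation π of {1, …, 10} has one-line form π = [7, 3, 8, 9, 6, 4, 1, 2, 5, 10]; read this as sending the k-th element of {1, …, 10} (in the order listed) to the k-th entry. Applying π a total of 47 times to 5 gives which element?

9

Tracing 5 → 6 → … returns to 5 after 4 steps, so 5 lies in a 4-cycle (4, 9, 5, 6).
Since the cycle has length 4, π^47 acts on it the same as π^3 (47 mod 4 = 3).
Advancing 3 steps from 5: 5 → 6 → 4 → 9.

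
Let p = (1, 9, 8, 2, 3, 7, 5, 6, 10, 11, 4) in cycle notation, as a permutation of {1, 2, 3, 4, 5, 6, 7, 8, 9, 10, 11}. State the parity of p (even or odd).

The cycle lengths are 11.
A cycle of length ℓ contributes ℓ−1 transpositions, so p is a product of 10 transpositions — even.

even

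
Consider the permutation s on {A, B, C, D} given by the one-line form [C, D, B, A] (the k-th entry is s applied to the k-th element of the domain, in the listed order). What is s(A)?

A is element number 1 of the domain, and entry number 1 of the one-line form is C, so s(A) = C.

C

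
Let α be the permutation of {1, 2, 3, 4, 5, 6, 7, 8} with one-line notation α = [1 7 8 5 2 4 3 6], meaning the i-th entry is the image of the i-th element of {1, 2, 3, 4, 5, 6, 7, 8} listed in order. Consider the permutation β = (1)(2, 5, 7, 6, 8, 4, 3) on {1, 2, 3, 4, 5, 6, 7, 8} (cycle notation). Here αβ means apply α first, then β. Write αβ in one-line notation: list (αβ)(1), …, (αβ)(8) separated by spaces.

(αβ)(x) = β(α(x)). Computing each image: β(α(1)) = β(1) = 1, β(α(2)) = β(7) = 6, β(α(3)) = β(8) = 4, β(α(4)) = β(5) = 7, β(α(5)) = β(2) = 5, β(α(6)) = β(4) = 3, β(α(7)) = β(3) = 2, β(α(8)) = β(6) = 8.
Hence αβ = [1 6 4 7 5 3 2 8].

1 6 4 7 5 3 2 8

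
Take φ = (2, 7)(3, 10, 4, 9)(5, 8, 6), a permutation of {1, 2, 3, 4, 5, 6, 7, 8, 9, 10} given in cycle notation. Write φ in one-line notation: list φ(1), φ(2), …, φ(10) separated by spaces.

1 7 10 9 8 5 2 6 3 4

Each element maps to the next entry in its cycle (wrapping to the front): 1→1, 2→7, 3→10, 4→9, 5→8, 6→5, 7→2, 8→6, 9→3, 10→4.
So the one-line form is 1 7 10 9 8 5 2 6 3 4.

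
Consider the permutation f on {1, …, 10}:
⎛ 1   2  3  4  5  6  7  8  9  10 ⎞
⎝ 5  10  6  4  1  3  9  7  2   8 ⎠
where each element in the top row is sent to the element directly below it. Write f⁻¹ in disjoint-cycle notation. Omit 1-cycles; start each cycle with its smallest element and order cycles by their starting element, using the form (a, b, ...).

First write f in disjoint cycles: (1, 5)(2, 10, 8, 7, 9)(3, 6).
The inverse reverses every cycle; in canonical form, f⁻¹ = (1, 5)(2, 9, 7, 8, 10)(3, 6).

(1, 5)(2, 9, 7, 8, 10)(3, 6)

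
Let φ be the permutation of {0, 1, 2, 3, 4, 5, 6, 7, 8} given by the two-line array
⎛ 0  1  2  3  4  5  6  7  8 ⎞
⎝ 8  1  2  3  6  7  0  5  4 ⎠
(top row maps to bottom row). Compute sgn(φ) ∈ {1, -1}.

In disjoint-cycle form the cycle lengths are 4, 2, 1, 1, 1.
A cycle of length ℓ contributes ℓ−1 transpositions, so φ is a product of 3 + 1 = 4 transpositions — even.

1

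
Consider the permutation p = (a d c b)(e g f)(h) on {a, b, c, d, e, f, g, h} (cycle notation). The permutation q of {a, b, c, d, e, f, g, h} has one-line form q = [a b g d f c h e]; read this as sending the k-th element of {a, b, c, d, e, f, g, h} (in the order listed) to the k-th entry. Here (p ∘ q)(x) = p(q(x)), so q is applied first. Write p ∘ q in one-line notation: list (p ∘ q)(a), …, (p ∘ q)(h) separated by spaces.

d a f c e b h g

For each element, apply q then p: a → a → d; b → b → a; c → g → f; d → d → c; e → f → e; f → c → b; g → h → h; h → e → g.
So p ∘ q in one-line form is d a f c e b h g.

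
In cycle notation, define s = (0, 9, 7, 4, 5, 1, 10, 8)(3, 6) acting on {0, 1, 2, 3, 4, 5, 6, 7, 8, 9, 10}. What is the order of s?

The cycle type of s is (8, 2, 1).
Since disjoint cycles commute, ord(s) = lcm(8, 2) = 8.

8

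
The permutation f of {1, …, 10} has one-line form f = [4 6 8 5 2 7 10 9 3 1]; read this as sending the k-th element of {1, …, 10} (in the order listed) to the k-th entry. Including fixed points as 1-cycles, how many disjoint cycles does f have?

The cycle decomposition is (1 4 5 2 6 7 10)(3 8 9), which has 2 cycles (counting 1-cycles).

2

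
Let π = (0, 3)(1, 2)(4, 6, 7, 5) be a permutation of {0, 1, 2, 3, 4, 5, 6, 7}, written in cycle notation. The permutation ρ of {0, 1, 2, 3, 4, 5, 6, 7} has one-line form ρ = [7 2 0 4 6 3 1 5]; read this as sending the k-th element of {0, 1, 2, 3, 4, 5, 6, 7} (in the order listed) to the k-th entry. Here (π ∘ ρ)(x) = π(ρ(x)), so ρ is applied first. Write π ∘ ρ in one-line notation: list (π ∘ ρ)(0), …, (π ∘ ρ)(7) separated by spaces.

(π ∘ ρ)(x) = π(ρ(x)). Computing each image: π(ρ(0)) = π(7) = 5, π(ρ(1)) = π(2) = 1, π(ρ(2)) = π(0) = 3, π(ρ(3)) = π(4) = 6, π(ρ(4)) = π(6) = 7, π(ρ(5)) = π(3) = 0, π(ρ(6)) = π(1) = 2, π(ρ(7)) = π(5) = 4.
Hence π ∘ ρ = [5 1 3 6 7 0 2 4].

5 1 3 6 7 0 2 4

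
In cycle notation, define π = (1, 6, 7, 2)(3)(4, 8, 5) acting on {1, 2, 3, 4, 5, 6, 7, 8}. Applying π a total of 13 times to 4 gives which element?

8

4 lies in the 3-cycle (4, 8, 5).
Powers repeat with period 3 on this cycle, and 13 mod 3 = 1, so π^13(4) = π^1(4).
Stepping 1 place around the cycle: 4 → 8.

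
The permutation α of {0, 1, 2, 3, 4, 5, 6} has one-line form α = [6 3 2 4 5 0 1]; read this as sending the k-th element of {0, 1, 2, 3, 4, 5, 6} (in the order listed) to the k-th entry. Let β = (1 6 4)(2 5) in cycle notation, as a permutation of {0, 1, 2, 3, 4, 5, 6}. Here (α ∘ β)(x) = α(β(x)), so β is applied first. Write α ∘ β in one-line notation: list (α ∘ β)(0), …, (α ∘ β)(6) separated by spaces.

6 1 0 4 3 2 5

(α ∘ β)(x) = α(β(x)). Computing each image: α(β(0)) = α(0) = 6, α(β(1)) = α(6) = 1, α(β(2)) = α(5) = 0, α(β(3)) = α(3) = 4, α(β(4)) = α(1) = 3, α(β(5)) = α(2) = 2, α(β(6)) = α(4) = 5.
Hence α ∘ β = [6 1 0 4 3 2 5].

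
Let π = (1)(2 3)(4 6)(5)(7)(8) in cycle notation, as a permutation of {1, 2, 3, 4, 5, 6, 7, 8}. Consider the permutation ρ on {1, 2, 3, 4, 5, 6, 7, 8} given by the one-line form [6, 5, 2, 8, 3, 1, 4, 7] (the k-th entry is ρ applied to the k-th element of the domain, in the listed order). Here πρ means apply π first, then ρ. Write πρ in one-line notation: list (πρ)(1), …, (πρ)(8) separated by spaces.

Chase each element through π then ρ: 1 → 1 → 6; 2 → 3 → 2; 3 → 2 → 5; 4 → 6 → 1; 5 → 5 → 3; 6 → 4 → 8; 7 → 7 → 4; 8 → 8 → 7.
Collecting the images, πρ = [6 2 5 1 3 8 4 7].

6 2 5 1 3 8 4 7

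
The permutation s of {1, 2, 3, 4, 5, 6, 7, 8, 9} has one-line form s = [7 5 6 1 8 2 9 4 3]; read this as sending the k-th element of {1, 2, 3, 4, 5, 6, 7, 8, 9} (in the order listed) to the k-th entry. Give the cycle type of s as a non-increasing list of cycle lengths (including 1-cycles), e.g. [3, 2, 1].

The disjoint cycles are (1, 7, 9, 3, 6, 2, 5, 8, 4), with lengths 9 in non-increasing order.

[9]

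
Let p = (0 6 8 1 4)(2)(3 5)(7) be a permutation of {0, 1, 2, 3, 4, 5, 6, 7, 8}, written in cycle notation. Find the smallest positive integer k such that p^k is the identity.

The cycle type of p is (5, 2, 1, 1).
Since disjoint cycles commute, ord(p) = lcm(5, 2) = 10.

10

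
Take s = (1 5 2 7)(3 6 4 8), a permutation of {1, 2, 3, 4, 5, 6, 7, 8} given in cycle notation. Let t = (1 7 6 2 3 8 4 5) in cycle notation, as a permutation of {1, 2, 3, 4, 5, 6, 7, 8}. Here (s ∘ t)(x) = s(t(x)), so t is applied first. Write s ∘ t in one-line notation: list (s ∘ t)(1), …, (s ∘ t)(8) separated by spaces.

(s ∘ t)(x) = s(t(x)). Computing each image: s(t(1)) = s(7) = 1, s(t(2)) = s(3) = 6, s(t(3)) = s(8) = 3, s(t(4)) = s(5) = 2, s(t(5)) = s(1) = 5, s(t(6)) = s(2) = 7, s(t(7)) = s(6) = 4, s(t(8)) = s(4) = 8.
Hence s ∘ t = [1 6 3 2 5 7 4 8].

1 6 3 2 5 7 4 8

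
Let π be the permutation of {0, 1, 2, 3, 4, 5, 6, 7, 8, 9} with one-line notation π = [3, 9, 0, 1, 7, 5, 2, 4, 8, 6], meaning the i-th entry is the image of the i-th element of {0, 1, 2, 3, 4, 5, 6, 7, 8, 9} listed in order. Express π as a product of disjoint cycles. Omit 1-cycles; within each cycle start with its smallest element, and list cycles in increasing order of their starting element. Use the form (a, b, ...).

Iterating π from 0 gives 0 → 3 → 1 → 9 → 6 → 2 → 0; that is the 6-cycle (0, 3, 1, 9, 6, 2).
Repeating from the next unused element and collecting all non-trivial cycles gives (0, 3, 1, 9, 6, 2)(4, 7).

(0, 3, 1, 9, 6, 2)(4, 7)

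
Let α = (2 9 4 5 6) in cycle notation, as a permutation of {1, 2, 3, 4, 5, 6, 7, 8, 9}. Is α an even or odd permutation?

even

The cycle lengths are 5, 1, 1, 1, 1.
A cycle is odd iff its length is even; α has 0 even-length cycles, so sgn(α) = (−1)^0 and α is even.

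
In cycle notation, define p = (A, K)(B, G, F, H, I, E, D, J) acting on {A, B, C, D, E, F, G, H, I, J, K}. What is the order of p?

The cycle type of p is (8, 2, 1).
The order of p is the least common multiple of its cycle lengths: lcm(8, 2) = 8.

8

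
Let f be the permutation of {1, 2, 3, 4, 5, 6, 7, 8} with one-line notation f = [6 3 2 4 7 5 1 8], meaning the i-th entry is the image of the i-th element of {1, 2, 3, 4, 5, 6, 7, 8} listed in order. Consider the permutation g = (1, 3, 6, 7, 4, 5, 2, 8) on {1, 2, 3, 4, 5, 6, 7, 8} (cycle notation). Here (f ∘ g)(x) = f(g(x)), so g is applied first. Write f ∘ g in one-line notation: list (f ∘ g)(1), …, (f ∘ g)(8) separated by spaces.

(f ∘ g)(x) = f(g(x)). Computing each image: f(g(1)) = f(3) = 2, f(g(2)) = f(8) = 8, f(g(3)) = f(6) = 5, f(g(4)) = f(5) = 7, f(g(5)) = f(2) = 3, f(g(6)) = f(7) = 1, f(g(7)) = f(4) = 4, f(g(8)) = f(1) = 6.
Hence f ∘ g = [2 8 5 7 3 1 4 6].

2 8 5 7 3 1 4 6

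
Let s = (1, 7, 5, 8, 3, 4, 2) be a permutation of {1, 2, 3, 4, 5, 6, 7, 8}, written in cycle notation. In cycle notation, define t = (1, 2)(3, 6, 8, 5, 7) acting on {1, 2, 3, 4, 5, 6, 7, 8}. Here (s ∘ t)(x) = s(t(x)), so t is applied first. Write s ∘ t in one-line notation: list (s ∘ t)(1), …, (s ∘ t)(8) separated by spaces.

1 7 6 2 5 3 4 8

(s ∘ t)(x) = s(t(x)). Computing each image: s(t(1)) = s(2) = 1, s(t(2)) = s(1) = 7, s(t(3)) = s(6) = 6, s(t(4)) = s(4) = 2, s(t(5)) = s(7) = 5, s(t(6)) = s(8) = 3, s(t(7)) = s(3) = 4, s(t(8)) = s(5) = 8.
Hence s ∘ t = [1 7 6 2 5 3 4 8].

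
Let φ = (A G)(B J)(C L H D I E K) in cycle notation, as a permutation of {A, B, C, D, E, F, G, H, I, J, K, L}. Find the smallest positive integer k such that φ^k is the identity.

14

The disjoint cycles have lengths 7, 2, 2, 1.
The order is lcm(7, 2, 2) = 14.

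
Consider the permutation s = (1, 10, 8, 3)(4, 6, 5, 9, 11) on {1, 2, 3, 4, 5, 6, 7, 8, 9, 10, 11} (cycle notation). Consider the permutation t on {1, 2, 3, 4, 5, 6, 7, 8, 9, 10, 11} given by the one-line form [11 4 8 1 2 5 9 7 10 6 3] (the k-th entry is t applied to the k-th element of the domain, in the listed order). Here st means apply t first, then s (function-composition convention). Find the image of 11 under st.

1

First apply t: t(11) = 3, then s(3) = 1. Thus (st)(11) = 1.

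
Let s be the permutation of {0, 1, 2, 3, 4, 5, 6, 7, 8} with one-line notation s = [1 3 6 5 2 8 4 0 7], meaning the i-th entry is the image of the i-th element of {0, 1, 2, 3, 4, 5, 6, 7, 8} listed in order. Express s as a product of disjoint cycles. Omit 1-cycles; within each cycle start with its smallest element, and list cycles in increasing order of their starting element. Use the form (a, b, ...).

Iterating s from 0 gives 0 → 1 → 3 → 5 → 8 → 7 → 0; that is the 6-cycle (0, 1, 3, 5, 8, 7).
Repeating from the next unused element and collecting all non-trivial cycles gives (0, 1, 3, 5, 8, 7)(2, 6, 4).

(0, 1, 3, 5, 8, 7)(2, 6, 4)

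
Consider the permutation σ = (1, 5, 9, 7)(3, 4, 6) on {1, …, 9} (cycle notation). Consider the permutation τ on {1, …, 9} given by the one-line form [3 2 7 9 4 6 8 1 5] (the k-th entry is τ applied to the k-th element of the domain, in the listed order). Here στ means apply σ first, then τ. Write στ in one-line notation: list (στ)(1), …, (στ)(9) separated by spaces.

4 2 9 6 5 7 3 1 8

For each element, apply σ then τ: 1 → 5 → 4; 2 → 2 → 2; 3 → 4 → 9; 4 → 6 → 6; 5 → 9 → 5; 6 → 3 → 7; 7 → 1 → 3; 8 → 8 → 1; 9 → 7 → 8.
So στ in one-line form is 4 2 9 6 5 7 3 1 8.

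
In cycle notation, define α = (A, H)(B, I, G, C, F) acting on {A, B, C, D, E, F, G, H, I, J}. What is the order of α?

The disjoint cycles have lengths 5, 2, 1, 1, 1.
Since disjoint cycles commute, ord(α) = lcm(5, 2) = 10.

10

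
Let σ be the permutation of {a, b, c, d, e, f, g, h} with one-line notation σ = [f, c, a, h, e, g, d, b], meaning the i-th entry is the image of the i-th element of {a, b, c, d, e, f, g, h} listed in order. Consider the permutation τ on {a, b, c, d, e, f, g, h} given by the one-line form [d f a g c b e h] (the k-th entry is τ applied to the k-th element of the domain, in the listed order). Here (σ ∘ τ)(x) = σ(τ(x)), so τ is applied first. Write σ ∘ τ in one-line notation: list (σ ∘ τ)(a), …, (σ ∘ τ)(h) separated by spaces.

h g f d a c e b

Chase each element through τ then σ: a → d → h; b → f → g; c → a → f; d → g → d; e → c → a; f → b → c; g → e → e; h → h → b.
So σ ∘ τ in one-line form is h g f d a c e b.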